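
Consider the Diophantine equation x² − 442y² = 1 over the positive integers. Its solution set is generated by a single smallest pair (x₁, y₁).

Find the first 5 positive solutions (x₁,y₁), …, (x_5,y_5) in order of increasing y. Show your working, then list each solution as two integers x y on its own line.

883 42
1559377 74172
2753858899 130987710
4863313256257 231324221688
8588608456690963 408518444513298

[21; 42] for √442; ℓ=1 ⇒ convergent index 1
i=0: a=21 ⇒ p=21, q=1
i=1: a=42 ⇒ p=883, q=42
→ (883, 42).  Check: 883²=779689, 442·42²=779688, difference 1.
(883+42√442)^2 = 1559377 + 74172√442
(883+42√442)^3 = 2753858899 + 130987710√442
(883+42√442)^4 = 4863313256257 + 231324221688√442
(883+42√442)^5 = 8588608456690963 + 408518444513298√442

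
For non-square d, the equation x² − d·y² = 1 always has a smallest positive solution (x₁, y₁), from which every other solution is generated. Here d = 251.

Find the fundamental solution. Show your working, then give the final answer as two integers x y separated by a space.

3674890 231957

√251 → a₀=15, period (1,5,2,1,2,…,5,1,30); ℓ=14 even so k=13
step 0: (15, 1)  from 15·(1,0) + (0,1)
step 1: (16, 1)  from 1·(15,1) + (1,0)
step 2: (95, 6)  from 5·(16,1) + (15,1)
step 3: (206, 13)  from 2·(95,6) + (16,1)
step 4: (301, 19)  from 1·(206,13) + (95,6)
step 5: (808, 51)  from 2·(301,19) + (206,13)
step 6: (1917, 121)  from 2·(808,51) + (301,19)
step 7: (29563, 1866)  from 15·(1917,121) + (808,51)
step 8: (61043, 3853)  from 2·(29563,1866) + (1917,121)
…
step 10: (212692, 13425)  from 1·(151649,9572) + (61043,3853)
…
step 12: (3097857, 195535)  from 5·(577033,36422) + (212692,13425)
step 13: (3674890, 231957)  from 1·(3097857,195535) + (577033,36422)
(x₁, y₁) = (3674890, 231957);  3674890² − 251·231957² = 1 ✓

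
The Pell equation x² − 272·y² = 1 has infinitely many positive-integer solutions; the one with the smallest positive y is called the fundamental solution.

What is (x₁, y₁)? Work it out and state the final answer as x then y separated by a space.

√272 = [16; 2,32, …], period ℓ=2 (even) → k=1
step 0: (16, 1)  from 16·(1,0) + (0,1)
step 1: (33, 2)  from 2·(16,1) + (1,0)
→ (33, 2).  Check: 33²=1089, 272·2²=1088, difference 1.

33 2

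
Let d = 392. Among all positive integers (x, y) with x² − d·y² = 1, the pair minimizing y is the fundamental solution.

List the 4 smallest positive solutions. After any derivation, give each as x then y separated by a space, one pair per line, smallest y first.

d=392: √d = [19; 1,3,1,38] (ℓ=4, even), read p_3/q_3
k=0  a_k=19  p_k/q_k = 19/1
…
k=2  a_k=3  p_k/q_k = 79/4
k=3  a_k=1  p_k/q_k = 99/5
(x₁, y₁) = (99, 5);  99² − 392·5² = 1 ✓
(99+5√392)^2 = 19601 + 990√392
(99+5√392)^3 = 3880899 + 196015√392
(99+5√392)^4 = 768398401 + 38809980√392

99 5
19601 990
3880899 196015
768398401 38809980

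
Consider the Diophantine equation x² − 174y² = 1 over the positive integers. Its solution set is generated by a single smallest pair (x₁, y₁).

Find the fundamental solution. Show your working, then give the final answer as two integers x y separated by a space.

√174 = [13; 5,4,5,26, …], period ℓ=4 (even) → k=3
i=0: a=13 ⇒ p=13, q=1
…
i=2: a=4 ⇒ p=277, q=21
i=3: a=5 ⇒ p=1451, q=110
fundamental: x₁=1451, y₁=110  (since 2105401 − 174·12100 = 1)

1451 110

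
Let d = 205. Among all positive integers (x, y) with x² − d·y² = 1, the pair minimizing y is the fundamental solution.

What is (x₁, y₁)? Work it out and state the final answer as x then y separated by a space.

39689 2772

√205 → a₀=14, period (3,6,1,4,1,6,3,28); ℓ=8 even so k=7
i=0: a=14 ⇒ p=14, q=1
…
i=2: a=6 ⇒ p=272, q=19
i=3: a=1 ⇒ p=315, q=22
…
i=5: a=1 ⇒ p=1847, q=129
i=6: a=6 ⇒ p=12614, q=881
i=7: a=3 ⇒ p=39689, q=2772
→ (39689, 2772).  Check: 39689²=1575216721, 205·2772²=1575216720, difference 1.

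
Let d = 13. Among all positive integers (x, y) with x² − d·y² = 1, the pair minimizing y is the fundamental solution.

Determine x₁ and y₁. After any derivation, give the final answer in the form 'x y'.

649 180

√13 = [3; 1,1,1,1,6, …], period ℓ=5 (odd) → k=9
k=0  a_k=3  p_k/q_k = 3/1
…
k=2  a_k=1  p_k/q_k = 7/2
k=3  a_k=1  p_k/q_k = 11/3
k=4  a_k=1  p_k/q_k = 18/5
…
k=8  a_k=1  p_k/q_k = 393/109
k=9  a_k=1  p_k/q_k = 649/180
fundamental: x₁=649, y₁=180  (since 421201 − 13·32400 = 1)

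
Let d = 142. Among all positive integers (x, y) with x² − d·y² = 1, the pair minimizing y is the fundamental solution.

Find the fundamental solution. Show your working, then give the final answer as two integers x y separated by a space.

d=142: √d = [11; 1,10,1,22] (ℓ=4, even), read p_3/q_3
a_0=11:  p_0=11·1+0=11,  q_0=11·0+1=1
a_1=1:  p_1=1·11+1=12,  q_1=1·1+0=1
a_2=10:  p_2=10·12+11=131,  q_2=10·1+1=11
a_3=1:  p_3=1·131+12=143,  q_3=1·11+1=12
(x₁, y₁) = (143, 12);  143² − 142·12² = 1 ✓

143 12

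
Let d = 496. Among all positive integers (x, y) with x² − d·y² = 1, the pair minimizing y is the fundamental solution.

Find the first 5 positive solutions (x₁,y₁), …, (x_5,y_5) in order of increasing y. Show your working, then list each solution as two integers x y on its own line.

4620799 207480
42703566796801 1917446753040
394649197502177907199 17720272078000750440
3647189234337689639247667201 163763630995505661818050080
33705856733676329245494460531519999 1513437644680785412974289982477400

√496 = [22; 3,1,2,4,1,…,1,3,44, …], period ℓ=16 (even) → k=15
a_0=22:  p_0=22·1+0=22,  q_0=22·0+1=1
a_1=3:  p_1=3·22+1=67,  q_1=3·1+0=3
a_2=1:  p_2=1·67+22=89,  q_2=1·3+1=4
…
a_5=1:  p_5=1·1069+245=1314,  q_5=1·48+11=59
a_6=1:  p_6=1·1314+1069=2383,  q_6=1·59+48=107
a_7=2:  p_7=2·2383+1314=6080,  q_7=2·107+59=273
a_8=2:  p_8=2·6080+2383=14543,  q_8=2·273+107=653
a_9=2:  p_9=2·14543+6080=35166,  q_9=2·653+273=1579
a_10=1:  p_10=1·35166+14543=49709,  q_10=1·1579+653=2232
a_11=1:  p_11=1·49709+35166=84875,  q_11=1·2232+1579=3811
…
a_14=1:  p_14=1·863293+389209=1252502,  q_14=1·38763+17476=56239
a_15=3:  p_15=3·1252502+863293=4620799,  q_15=3·56239+38763=207480
→ (4620799, 207480).  Check: 4620799²=21351783398401, 496·207480²=21351783398400, difference 1.
n=2: (4620799,207480)∘(4620799,207480) = (4620799·4620799+496·207480·207480, 4620799·207480+207480·4620799) = (42703566796801,1917446753040)
n=3: (42703566796801,1917446753040)∘(4620799,207480) = (4620799·42703566796801+496·207480·1917446753040, 4620799·1917446753040+207480·42703566796801) = (394649197502177907199,17720272078000750440)
n=4: (394649197502177907199,17720272078000750440)∘(4620799,207480) = (4620799·394649197502177907199+496·207480·17720272078000750440, 4620799·17720272078000750440+207480·394649197502177907199) = (3647189234337689639247667201,163763630995505661818050080)
n=5: (3647189234337689639247667201,163763630995505661818050080)∘(4620799,207480) = (4620799·3647189234337689639247667201+496·207480·163763630995505661818050080, 4620799·163763630995505661818050080+207480·3647189234337689639247667201) = (33705856733676329245494460531519999,1513437644680785412974289982477400)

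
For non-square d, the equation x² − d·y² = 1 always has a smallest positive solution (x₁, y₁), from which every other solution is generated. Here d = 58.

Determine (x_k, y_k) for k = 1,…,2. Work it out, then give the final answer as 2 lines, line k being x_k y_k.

19603 2574
768555217 100916244

[7; 1,1,1,1,1,1,14] for √58; ℓ=7 ⇒ convergent index 13
step 0: (7, 1)  from 7·(1,0) + (0,1)
step 1: (8, 1)  from 1·(7,1) + (1,0)
step 2: (15, 2)  from 1·(8,1) + (7,1)
step 3: (23, 3)  from 1·(15,2) + (8,1)
step 4: (38, 5)  from 1·(23,3) + (15,2)
step 5: (61, 8)  from 1·(38,5) + (23,3)
…
step 9: (2993, 393)  from 1·(1546,203) + (1447,190)
step 10: (4539, 596)  from 1·(2993,393) + (1546,203)
step 11: (7532, 989)  from 1·(4539,596) + (2993,393)
step 12: (12071, 1585)  from 1·(7532,989) + (4539,596)
step 13: (19603, 2574)  from 1·(12071,1585) + (7532,989)
(x₁, y₁) = (19603, 2574);  19603² − 58·2574² = 1 ✓
(x_2, y_2) = (19603·19603 + 58·2574·2574, 19603·2574 + 2574·19603) = (768555217, 100916244)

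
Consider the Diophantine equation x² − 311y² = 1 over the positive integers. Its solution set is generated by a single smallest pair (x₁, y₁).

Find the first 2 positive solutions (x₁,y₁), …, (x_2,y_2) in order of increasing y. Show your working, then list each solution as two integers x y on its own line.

16883880 957397
570130807708799 32329152120720

√311 → a₀=17, period (1,1,1,2,1,…,1,1,34); ℓ=16 even so k=15
k=0  a_k=17  p_k/q_k = 17/1
k=1  a_k=1  p_k/q_k = 18/1
…
k=3  a_k=1  p_k/q_k = 53/3
k=4  a_k=2  p_k/q_k = 141/8
k=5  a_k=1  p_k/q_k = 194/11
k=6  a_k=6  p_k/q_k = 1305/74
k=7  a_k=3  p_k/q_k = 4109/233
…
k=9  a_k=3  p_k/q_k = 217583/12338
…
k=11  a_k=1  p_k/q_k = 1594239/90401
k=12  a_k=2  p_k/q_k = 4565134/258865
k=13  a_k=1  p_k/q_k = 6159373/349266
k=14  a_k=1  p_k/q_k = 10724507/608131
k=15  a_k=1  p_k/q_k = 16883880/957397
(x₁, y₁) = (16883880, 957397);  16883880² − 311·957397² = 1 ✓
k=2:  x_2 = 16883880·16883880+311·957397·957397 = 570130807708799,  y_2 = 16883880·957397+957397·16883880 = 32329152120720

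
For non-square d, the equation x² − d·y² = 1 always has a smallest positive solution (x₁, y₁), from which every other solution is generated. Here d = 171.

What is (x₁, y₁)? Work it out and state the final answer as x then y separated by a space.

170 13

d=171: √d = [13; 13,26] (ℓ=2, even), read p_1/q_1
k=0  a_k=13  p_k/q_k = 13/1
k=1  a_k=13  p_k/q_k = 170/13
fundamental: x₁=170, y₁=13  (since 28900 − 171·169 = 1)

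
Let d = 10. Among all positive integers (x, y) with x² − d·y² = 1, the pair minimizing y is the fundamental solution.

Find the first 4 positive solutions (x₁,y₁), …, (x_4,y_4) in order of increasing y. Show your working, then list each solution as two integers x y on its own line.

√10 → a₀=3, period (6); ℓ=1 odd so k=1
step 0: (3, 1)  from 3·(1,0) + (0,1)
step 1: (19, 6)  from 6·(3,1) + (1,0)
fundamental: x₁=19, y₁=6  (since 361 − 10·36 = 1)
n=2: (19,6)∘(19,6) = (19·19+10·6·6, 19·6+6·19) = (721,228)
n=3: (721,228)∘(19,6) = (19·721+10·6·228, 19·228+6·721) = (27379,8658)
n=4: (27379,8658)∘(19,6) = (19·27379+10·6·8658, 19·8658+6·27379) = (1039681,328776)

19 6
721 228
27379 8658
1039681 328776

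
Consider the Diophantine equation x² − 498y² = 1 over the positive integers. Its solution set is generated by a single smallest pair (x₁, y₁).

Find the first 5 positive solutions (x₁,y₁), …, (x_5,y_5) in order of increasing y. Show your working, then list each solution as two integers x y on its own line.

[22; 3,6,22,6,3,44] for √498; ℓ=6 ⇒ convergent index 5
a_0=22:  p_0=22·1+0=22,  q_0=22·0+1=1
a_1=3:  p_1=3·22+1=67,  q_1=3·1+0=3
a_2=6:  p_2=6·67+22=424,  q_2=6·3+1=19
a_3=22:  p_3=22·424+67=9395,  q_3=22·19+3=421
a_4=6:  p_4=6·9395+424=56794,  q_4=6·421+19=2545
a_5=3:  p_5=3·56794+9395=179777,  q_5=3·2545+421=8056
→ (179777, 8056).  Check: 179777²=32319769729, 498·8056²=32319769728, difference 1.
k=2:  x_2 = 179777·179777+498·8056·8056 = 64639539457,  y_2 = 179777·8056+8056·179777 = 2896567024
k=3:  x_3 = 179777·64639539457+498·8056·2896567024 = 23241404969742401,  y_3 = 179777·2896567024+8056·64639539457 = 1041472259739240
k=4:  x_4 = 179777·23241404969742401+498·8056·1041472259739240 = 8356540122426119709697,  y_4 = 179777·1041472259739240+8056·23241404969742401 = 374465516875386131936
k=5:  x_5 = 179777·8356540122426119709697+498·8056·374465516875386131936 = 3004627427155559641130652737,  y_5 = 179777·374465516875386131936+8056·8356540122426119709697 = 134640574453571113022377304

179777 8056
64639539457 2896567024
23241404969742401 1041472259739240
8356540122426119709697 374465516875386131936
3004627427155559641130652737 134640574453571113022377304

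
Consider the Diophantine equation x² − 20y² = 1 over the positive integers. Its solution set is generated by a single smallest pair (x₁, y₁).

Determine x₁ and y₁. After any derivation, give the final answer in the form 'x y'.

9 2

√20 → a₀=4, period (2,8); ℓ=2 even so k=1
step 0: (4, 1)  from 4·(1,0) + (0,1)
step 1: (9, 2)  from 2·(4,1) + (1,0)
fundamental: x₁=9, y₁=2  (since 81 − 20·4 = 1)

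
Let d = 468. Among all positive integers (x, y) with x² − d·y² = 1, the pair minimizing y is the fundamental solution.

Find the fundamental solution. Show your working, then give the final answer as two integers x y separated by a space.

√468 → a₀=21, period (1,1,1,2,1,1,1,42); ℓ=8 even so k=7
step 0: (21, 1)  from 21·(1,0) + (0,1)
step 1: (22, 1)  from 1·(21,1) + (1,0)
…
step 3: (65, 3)  from 1·(43,2) + (22,1)
…
step 6: (411, 19)  from 1·(238,11) + (173,8)
step 7: (649, 30)  from 1·(411,19) + (238,11)
→ (649, 30).  Check: 649²=421201, 468·30²=421200, difference 1.

649 30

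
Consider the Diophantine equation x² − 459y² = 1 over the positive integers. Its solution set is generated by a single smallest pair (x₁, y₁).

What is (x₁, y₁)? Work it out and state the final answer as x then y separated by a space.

d=459: √d = [21; 2,2,1,4,21,4,1,2,2,42] (ℓ=10, even), read p_9/q_9
i=0: a=21 ⇒ p=21, q=1
…
i=5: a=21 ⇒ p=14997, q=700
i=6: a=4 ⇒ p=60695, q=2833
…
i=8: a=2 ⇒ p=212079, q=9899
i=9: a=2 ⇒ p=499850, q=23331
→ (499850, 23331).  Check: 499850²=249850022500, 459·23331²=249850022499, difference 1.

499850 23331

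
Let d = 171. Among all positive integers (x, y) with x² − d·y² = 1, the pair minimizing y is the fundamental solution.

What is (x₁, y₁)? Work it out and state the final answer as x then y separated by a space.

√171 = [13; 13,26, …], period ℓ=2 (even) → k=1
a_0=13:  p_0=13·1+0=13,  q_0=13·0+1=1
a_1=13:  p_1=13·13+1=170,  q_1=13·1+0=13
fundamental: x₁=170, y₁=13  (since 28900 − 171·169 = 1)

170 13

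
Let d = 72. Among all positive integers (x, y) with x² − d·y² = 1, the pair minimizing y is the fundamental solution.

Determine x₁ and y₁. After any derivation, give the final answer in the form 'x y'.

[8; 2,16] for √72; ℓ=2 ⇒ convergent index 1
a_0=8:  p_0=8·1+0=8,  q_0=8·0+1=1
a_1=2:  p_1=2·8+1=17,  q_1=2·1+0=2
fundamental: x₁=17, y₁=2  (since 289 − 72·4 = 1)

17 2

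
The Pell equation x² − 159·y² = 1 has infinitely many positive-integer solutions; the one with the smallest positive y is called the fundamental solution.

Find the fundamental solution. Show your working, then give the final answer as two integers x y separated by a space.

1324 105

[12; 1,1,1,1,3,1,1,1,1,24] for √159; ℓ=10 ⇒ convergent index 9
a_0=12:  p_0=12·1+0=12,  q_0=12·0+1=1
…
a_3=1:  p_3=1·25+13=38,  q_3=1·2+1=3
…
a_5=3:  p_5=3·63+38=227,  q_5=3·5+3=18
a_6=1:  p_6=1·227+63=290,  q_6=1·18+5=23
…
a_8=1:  p_8=1·517+290=807,  q_8=1·41+23=64
a_9=1:  p_9=1·807+517=1324,  q_9=1·64+41=105
(x₁, y₁) = (1324, 105);  1324² − 159·105² = 1 ✓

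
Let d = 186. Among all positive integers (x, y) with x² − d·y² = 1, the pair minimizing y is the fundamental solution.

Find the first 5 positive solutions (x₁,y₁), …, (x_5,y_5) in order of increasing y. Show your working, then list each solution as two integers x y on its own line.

[13; 1,1,1,3,4,3,1,1,1,26] for √186; ℓ=10 ⇒ convergent index 9
i=0: a=13 ⇒ p=13, q=1
i=1: a=1 ⇒ p=14, q=1
…
i=3: a=1 ⇒ p=41, q=3
i=4: a=3 ⇒ p=150, q=11
…
i=8: a=1 ⇒ p=4787, q=351
i=9: a=1 ⇒ p=7501, q=550
(x₁, y₁) = (7501, 550);  7501² − 186·550² = 1 ✓
n=2: (7501,550)∘(7501,550) = (7501·7501+186·550·550, 7501·550+550·7501) = (112530001,8251100)
n=3: (112530001,8251100)∘(7501,550) = (7501·112530001+186·550·8251100, 7501·8251100+550·112530001) = (1688175067501,123783001650)
n=4: (1688175067501,123783001650)∘(7501,550) = (7501·1688175067501+186·550·123783001650, 7501·123783001650+550·1688175067501) = (25326002250120001,1856992582502200)
n=5: (25326002250120001,1856992582502200)∘(7501,550) = (7501·25326002250120001+186·550·1856992582502200, 7501·1856992582502200+550·25326002250120001) = (379940684068125187501,27858602598915002750)

7501 550
112530001 8251100
1688175067501 123783001650
25326002250120001 1856992582502200
379940684068125187501 27858602598915002750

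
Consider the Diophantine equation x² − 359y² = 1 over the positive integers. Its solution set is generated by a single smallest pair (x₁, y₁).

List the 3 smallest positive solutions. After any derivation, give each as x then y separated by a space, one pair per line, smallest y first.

360 19
259199 13680
186622920 9849581

[18; 1,17,1,36] for √359; ℓ=4 ⇒ convergent index 3
i=0: a=18 ⇒ p=18, q=1
…
i=2: a=17 ⇒ p=341, q=18
i=3: a=1 ⇒ p=360, q=19
→ (360, 19).  Check: 360²=129600, 359·19²=129599, difference 1.
(360+19√359)^2 = 259199 + 13680√359
(360+19√359)^3 = 186622920 + 9849581√359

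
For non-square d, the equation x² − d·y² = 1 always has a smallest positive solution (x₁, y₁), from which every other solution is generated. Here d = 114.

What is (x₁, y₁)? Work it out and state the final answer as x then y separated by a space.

[10; 1,2,10,2,1,20] for √114; ℓ=6 ⇒ convergent index 5
a_0=10:  p_0=10·1+0=10,  q_0=10·0+1=1
a_1=1:  p_1=1·10+1=11,  q_1=1·1+0=1
a_2=2:  p_2=2·11+10=32,  q_2=2·1+1=3
…
a_4=2:  p_4=2·331+32=694,  q_4=2·31+3=65
a_5=1:  p_5=1·694+331=1025,  q_5=1·65+31=96
→ (1025, 96).  Check: 1025²=1050625, 114·96²=1050624, difference 1.

1025 96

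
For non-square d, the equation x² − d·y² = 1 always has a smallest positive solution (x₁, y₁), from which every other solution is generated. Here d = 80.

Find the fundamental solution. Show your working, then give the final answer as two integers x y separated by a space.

[8; 1,16] for √80; ℓ=2 ⇒ convergent index 1
k=0  a_k=8  p_k/q_k = 8/1
k=1  a_k=1  p_k/q_k = 9/1
(x₁, y₁) = (9, 1);  9² − 80·1² = 1 ✓

9 1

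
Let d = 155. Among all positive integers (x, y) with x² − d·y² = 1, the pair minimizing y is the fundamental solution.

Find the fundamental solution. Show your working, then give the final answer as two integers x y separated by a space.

249 20

d=155: √d = [12; 2,4,2,24] (ℓ=4, even), read p_3/q_3
a_0=12:  p_0=12·1+0=12,  q_0=12·0+1=1
…
a_2=4:  p_2=4·25+12=112,  q_2=4·2+1=9
a_3=2:  p_3=2·112+25=249,  q_3=2·9+2=20
→ (249, 20).  Check: 249²=62001, 155·20²=62000, difference 1.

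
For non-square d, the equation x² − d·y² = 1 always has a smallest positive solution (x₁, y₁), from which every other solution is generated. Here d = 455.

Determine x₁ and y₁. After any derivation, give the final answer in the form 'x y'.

√455 → a₀=21, period (3,42); ℓ=2 even so k=1
a_0=21:  p_0=21·1+0=21,  q_0=21·0+1=1
a_1=3:  p_1=3·21+1=64,  q_1=3·1+0=3
→ (64, 3).  Check: 64²=4096, 455·3²=4095, difference 1.

64 3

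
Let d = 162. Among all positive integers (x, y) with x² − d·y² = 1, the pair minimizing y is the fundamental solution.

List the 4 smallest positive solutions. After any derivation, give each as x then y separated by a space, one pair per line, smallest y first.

19601 1540
768398401 60371080
30122754096401 2366667076620
1180872205318713601 92778082677286160

d=162: √d = [12; 1,2,1,2,12,2,1,2,1,24] (ℓ=10, even), read p_9/q_9
step 0: (12, 1)  from 12·(1,0) + (0,1)
…
step 4: (140, 11)  from 2·(51,4) + (38,3)
…
step 7: (5333, 419)  from 1·(3602,283) + (1731,136)
step 8: (14268, 1121)  from 2·(5333,419) + (3602,283)
step 9: (19601, 1540)  from 1·(14268,1121) + (5333,419)
→ (19601, 1540).  Check: 19601²=384199201, 162·1540²=384199200, difference 1.
(19601+1540√162)^2 = 768398401 + 60371080√162
(19601+1540√162)^3 = 30122754096401 + 2366667076620√162
(19601+1540√162)^4 = 1180872205318713601 + 92778082677286160√162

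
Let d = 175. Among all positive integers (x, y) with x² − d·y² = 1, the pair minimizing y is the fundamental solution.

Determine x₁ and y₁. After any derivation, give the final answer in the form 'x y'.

2024 153

√175 = [13; 4,2,1,2,4,26, …], period ℓ=6 (even) → k=5
step 0: (13, 1)  from 13·(1,0) + (0,1)
…
step 4: (463, 35)  from 2·(172,13) + (119,9)
step 5: (2024, 153)  from 4·(463,35) + (172,13)
(x₁, y₁) = (2024, 153);  2024² − 175·153² = 1 ✓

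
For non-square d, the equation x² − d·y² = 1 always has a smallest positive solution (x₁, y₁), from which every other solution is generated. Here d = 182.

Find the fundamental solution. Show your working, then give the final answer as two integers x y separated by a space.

[13; 2,26] for √182; ℓ=2 ⇒ convergent index 1
i=0: a=13 ⇒ p=13, q=1
i=1: a=2 ⇒ p=27, q=2
(x₁, y₁) = (27, 2);  27² − 182·2² = 1 ✓

27 2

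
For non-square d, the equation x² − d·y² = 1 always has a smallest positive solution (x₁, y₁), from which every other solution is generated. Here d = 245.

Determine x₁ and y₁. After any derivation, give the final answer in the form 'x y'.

51841 3312

√245 → a₀=15, period (1,1,1,7,6,7,1,1,1,30); ℓ=10 even so k=9
k=0  a_k=15  p_k/q_k = 15/1
…
k=2  a_k=1  p_k/q_k = 31/2
k=3  a_k=1  p_k/q_k = 47/3
…
k=6  a_k=7  p_k/q_k = 15809/1010
k=7  a_k=1  p_k/q_k = 18016/1151
k=8  a_k=1  p_k/q_k = 33825/2161
k=9  a_k=1  p_k/q_k = 51841/3312
→ (51841, 3312).  Check: 51841²=2687489281, 245·3312²=2687489280, difference 1.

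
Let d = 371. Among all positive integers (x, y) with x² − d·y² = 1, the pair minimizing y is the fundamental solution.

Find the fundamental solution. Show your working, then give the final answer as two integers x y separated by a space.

[19; 3,1,4,1,3,38] for √371; ℓ=6 ⇒ convergent index 5
a_0=19:  p_0=19·1+0=19,  q_0=19·0+1=1
…
a_4=1:  p_4=1·366+77=443,  q_4=1·19+4=23
a_5=3:  p_5=3·443+366=1695,  q_5=3·23+19=88
(x₁, y₁) = (1695, 88);  1695² − 371·88² = 1 ✓

1695 88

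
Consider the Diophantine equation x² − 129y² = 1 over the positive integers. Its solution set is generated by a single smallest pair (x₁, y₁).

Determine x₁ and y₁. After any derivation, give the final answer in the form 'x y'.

√129 = [11; 2,1,3,1,6,1,3,1,2,22, …], period ℓ=10 (even) → k=9
k=0  a_k=11  p_k/q_k = 11/1
k=1  a_k=2  p_k/q_k = 23/2
…
k=6  a_k=1  p_k/q_k = 1238/109
…
k=8  a_k=1  p_k/q_k = 6031/531
k=9  a_k=2  p_k/q_k = 16855/1484
→ (16855, 1484).  Check: 16855²=284091025, 129·1484²=284091024, difference 1.

16855 1484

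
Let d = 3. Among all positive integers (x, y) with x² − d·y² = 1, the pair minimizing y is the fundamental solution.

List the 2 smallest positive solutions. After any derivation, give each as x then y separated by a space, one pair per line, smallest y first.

2 1
7 4

√3 = [1; 1,2, …], period ℓ=2 (even) → k=1
i=0: a=1 ⇒ p=1, q=1
i=1: a=1 ⇒ p=2, q=1
fundamental: x₁=2, y₁=1  (since 4 − 3·1 = 1)
k=2:  x_2 = 2·2+3·1·1 = 7,  y_2 = 2·1+1·2 = 4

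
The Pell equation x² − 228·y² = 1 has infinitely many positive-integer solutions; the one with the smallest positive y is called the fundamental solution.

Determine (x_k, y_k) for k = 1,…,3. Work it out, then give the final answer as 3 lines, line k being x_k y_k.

151 10
45601 3020
13771351 912030

d=228: √d = [15; 10,30] (ℓ=2, even), read p_1/q_1
i=0: a=15 ⇒ p=15, q=1
i=1: a=10 ⇒ p=151, q=10
→ (151, 10).  Check: 151²=22801, 228·10²=22800, difference 1.
k=2:  x_2 = 151·151+228·10·10 = 45601,  y_2 = 151·10+10·151 = 3020
k=3:  x_3 = 151·45601+228·10·3020 = 13771351,  y_3 = 151·3020+10·45601 = 912030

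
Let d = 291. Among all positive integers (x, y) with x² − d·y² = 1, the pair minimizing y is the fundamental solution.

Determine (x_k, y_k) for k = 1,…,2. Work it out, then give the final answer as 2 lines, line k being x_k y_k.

[17; 17,34] for √291; ℓ=2 ⇒ convergent index 1
a_0=17:  p_0=17·1+0=17,  q_0=17·0+1=1
a_1=17:  p_1=17·17+1=290,  q_1=17·1+0=17
(x₁, y₁) = (290, 17);  290² − 291·17² = 1 ✓
n=2: (290,17)∘(290,17) = (290·290+291·17·17, 290·17+17·290) = (168199,9860)

290 17
168199 9860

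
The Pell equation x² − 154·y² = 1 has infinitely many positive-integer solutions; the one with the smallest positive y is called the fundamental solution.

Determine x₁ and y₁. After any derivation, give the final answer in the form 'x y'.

√154 = [12; 2,2,3,1,2,1,3,2,2,24, …], period ℓ=10 (even) → k=9
step 0: (12, 1)  from 12·(1,0) + (0,1)
…
step 2: (62, 5)  from 2·(25,2) + (12,1)
…
step 4: (273, 22)  from 1·(211,17) + (62,5)
step 5: (757, 61)  from 2·(273,22) + (211,17)
…
step 7: (3847, 310)  from 3·(1030,83) + (757,61)
step 8: (8724, 703)  from 2·(3847,310) + (1030,83)
step 9: (21295, 1716)  from 2·(8724,703) + (3847,310)
(x₁, y₁) = (21295, 1716);  21295² − 154·1716² = 1 ✓

21295 1716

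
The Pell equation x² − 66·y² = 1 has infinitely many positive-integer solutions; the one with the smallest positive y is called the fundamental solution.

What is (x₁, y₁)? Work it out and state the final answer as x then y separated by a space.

65 8

[8; 8,16] for √66; ℓ=2 ⇒ convergent index 1
a_0=8:  p_0=8·1+0=8,  q_0=8·0+1=1
a_1=8:  p_1=8·8+1=65,  q_1=8·1+0=8
fundamental: x₁=65, y₁=8  (since 4225 − 66·64 = 1)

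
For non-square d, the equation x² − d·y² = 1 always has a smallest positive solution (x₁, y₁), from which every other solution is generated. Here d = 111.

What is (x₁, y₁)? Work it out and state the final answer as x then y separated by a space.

295 28

√111 → a₀=10, period (1,1,6,1,1,20); ℓ=6 even so k=5
step 0: (10, 1)  from 10·(1,0) + (0,1)
…
step 3: (137, 13)  from 6·(21,2) + (11,1)
step 4: (158, 15)  from 1·(137,13) + (21,2)
step 5: (295, 28)  from 1·(158,15) + (137,13)
→ (295, 28).  Check: 295²=87025, 111·28²=87024, difference 1.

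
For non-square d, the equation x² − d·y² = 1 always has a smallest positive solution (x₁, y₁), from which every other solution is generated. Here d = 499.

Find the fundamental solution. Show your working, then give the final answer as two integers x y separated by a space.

4490 201

√499 = [22; 2,1,21,1,2,44, …], period ℓ=6 (even) → k=5
k=0  a_k=22  p_k/q_k = 22/1
…
k=2  a_k=1  p_k/q_k = 67/3
…
k=4  a_k=1  p_k/q_k = 1519/68
k=5  a_k=2  p_k/q_k = 4490/201
→ (4490, 201).  Check: 4490²=20160100, 499·201²=20160099, difference 1.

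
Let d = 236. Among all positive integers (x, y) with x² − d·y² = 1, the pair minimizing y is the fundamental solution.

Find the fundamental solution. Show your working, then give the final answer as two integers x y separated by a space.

561799 36570

√236 = [15; 2,1,3,5,1,6,1,5,3,1,2,30, …], period ℓ=12 (even) → k=11
i=0: a=15 ⇒ p=15, q=1
i=1: a=2 ⇒ p=31, q=2
…
i=3: a=3 ⇒ p=169, q=11
…
i=9: a=3 ⇒ p=154729, q=10072
i=10: a=1 ⇒ p=203535, q=13249
i=11: a=2 ⇒ p=561799, q=36570
fundamental: x₁=561799, y₁=36570  (since 315618116401 − 236·1337364900 = 1)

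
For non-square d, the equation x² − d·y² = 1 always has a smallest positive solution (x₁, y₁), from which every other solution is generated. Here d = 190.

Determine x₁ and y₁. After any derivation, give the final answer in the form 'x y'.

52021 3774

d=190: √d = [13; 1,3,1,1,1,…,3,1,26] (ℓ=14, even), read p_13/q_13
i=0: a=13 ⇒ p=13, q=1
i=1: a=1 ⇒ p=14, q=1
…
i=4: a=1 ⇒ p=124, q=9
…
i=8: a=2 ⇒ p=2936, q=213
…
i=12: a=3 ⇒ p=40787, q=2959
i=13: a=1 ⇒ p=52021, q=3774
(x₁, y₁) = (52021, 3774);  52021² − 190·3774² = 1 ✓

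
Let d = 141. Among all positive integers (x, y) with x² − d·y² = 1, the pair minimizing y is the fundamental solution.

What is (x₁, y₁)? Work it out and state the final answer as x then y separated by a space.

95 8

d=141: √d = [11; 1,6,1,22] (ℓ=4, even), read p_3/q_3
step 0: (11, 1)  from 11·(1,0) + (0,1)
step 1: (12, 1)  from 1·(11,1) + (1,0)
step 2: (83, 7)  from 6·(12,1) + (11,1)
step 3: (95, 8)  from 1·(83,7) + (12,1)
(x₁, y₁) = (95, 8);  95² − 141·8² = 1 ✓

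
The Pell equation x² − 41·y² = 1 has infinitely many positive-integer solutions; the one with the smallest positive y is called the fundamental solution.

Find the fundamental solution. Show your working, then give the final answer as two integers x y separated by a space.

√41 = [6; 2,2,12, …], period ℓ=3 (odd) → k=5
a_0=6:  p_0=6·1+0=6,  q_0=6·0+1=1
a_1=2:  p_1=2·6+1=13,  q_1=2·1+0=2
…
a_4=2:  p_4=2·397+32=826,  q_4=2·62+5=129
a_5=2:  p_5=2·826+397=2049,  q_5=2·129+62=320
(x₁, y₁) = (2049, 320);  2049² − 41·320² = 1 ✓

2049 320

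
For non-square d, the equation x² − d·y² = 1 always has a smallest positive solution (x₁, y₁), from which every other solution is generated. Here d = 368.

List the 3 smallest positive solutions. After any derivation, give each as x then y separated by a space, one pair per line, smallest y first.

[19; 5,2,5,38] for √368; ℓ=4 ⇒ convergent index 3
k=0  a_k=19  p_k/q_k = 19/1
k=1  a_k=5  p_k/q_k = 96/5
k=2  a_k=2  p_k/q_k = 211/11
k=3  a_k=5  p_k/q_k = 1151/60
fundamental: x₁=1151, y₁=60  (since 1324801 − 368·3600 = 1)
k=2:  x_2 = 1151·1151+368·60·60 = 2649601,  y_2 = 1151·60+60·1151 = 138120
k=3:  x_3 = 1151·2649601+368·60·138120 = 6099380351,  y_3 = 1151·138120+60·2649601 = 317952180

1151 60
2649601 138120
6099380351 317952180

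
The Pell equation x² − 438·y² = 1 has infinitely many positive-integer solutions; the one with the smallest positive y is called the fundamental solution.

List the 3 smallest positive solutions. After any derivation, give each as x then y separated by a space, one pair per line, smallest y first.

293 14
171697 8204
100614149 4807530

√438 → a₀=20, period (1,12,1,40); ℓ=4 even so k=3
k=0  a_k=20  p_k/q_k = 20/1
…
k=2  a_k=12  p_k/q_k = 272/13
k=3  a_k=1  p_k/q_k = 293/14
fundamental: x₁=293, y₁=14  (since 85849 − 438·196 = 1)
n=2: (293,14)∘(293,14) = (293·293+438·14·14, 293·14+14·293) = (171697,8204)
n=3: (171697,8204)∘(293,14) = (293·171697+438·14·8204, 293·8204+14·171697) = (100614149,4807530)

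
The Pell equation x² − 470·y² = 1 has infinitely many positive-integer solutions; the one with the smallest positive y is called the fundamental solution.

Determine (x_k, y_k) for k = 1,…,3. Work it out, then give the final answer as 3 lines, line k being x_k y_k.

1691 78
5718961 263796
19341524411 892157994

[21; 1,2,8,2,1,42] for √470; ℓ=6 ⇒ convergent index 5
k=0  a_k=21  p_k/q_k = 21/1
…
k=2  a_k=2  p_k/q_k = 65/3
k=3  a_k=8  p_k/q_k = 542/25
k=4  a_k=2  p_k/q_k = 1149/53
k=5  a_k=1  p_k/q_k = 1691/78
fundamental: x₁=1691, y₁=78  (since 2859481 − 470·6084 = 1)
n=2: (1691,78)∘(1691,78) = (1691·1691+470·78·78, 1691·78+78·1691) = (5718961,263796)
n=3: (5718961,263796)∘(1691,78) = (1691·5718961+470·78·263796, 1691·263796+78·5718961) = (19341524411,892157994)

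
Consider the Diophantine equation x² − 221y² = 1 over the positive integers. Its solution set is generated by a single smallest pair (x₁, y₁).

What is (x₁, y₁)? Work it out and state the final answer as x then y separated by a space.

d=221: √d = [14; 1,6,2,6,1,28] (ℓ=6, even), read p_5/q_5
k=0  a_k=14  p_k/q_k = 14/1
k=1  a_k=1  p_k/q_k = 15/1
k=2  a_k=6  p_k/q_k = 104/7
…
k=4  a_k=6  p_k/q_k = 1442/97
k=5  a_k=1  p_k/q_k = 1665/112
→ (1665, 112).  Check: 1665²=2772225, 221·112²=2772224, difference 1.

1665 112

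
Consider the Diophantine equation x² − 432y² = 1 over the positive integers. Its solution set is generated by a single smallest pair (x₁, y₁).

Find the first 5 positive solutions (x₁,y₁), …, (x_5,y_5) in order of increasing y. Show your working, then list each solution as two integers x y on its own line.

1351 65
3650401 175630
9863382151 474552195
26650854921601 1282239855260
72010600134783751 3464611614360325

√432 → a₀=20, period (1,3,1,1,1,3,1,40); ℓ=8 even so k=7
a_0=20:  p_0=20·1+0=20,  q_0=20·0+1=1
a_1=1:  p_1=1·20+1=21,  q_1=1·1+0=1
a_2=3:  p_2=3·21+20=83,  q_2=3·1+1=4
a_3=1:  p_3=1·83+21=104,  q_3=1·4+1=5
…
a_6=3:  p_6=3·291+187=1060,  q_6=3·14+9=51
a_7=1:  p_7=1·1060+291=1351,  q_7=1·51+14=65
(x₁, y₁) = (1351, 65);  1351² − 432·65² = 1 ✓
k=2:  x_2 = 1351·1351+432·65·65 = 3650401,  y_2 = 1351·65+65·1351 = 175630
k=3:  x_3 = 1351·3650401+432·65·175630 = 9863382151,  y_3 = 1351·175630+65·3650401 = 474552195
k=4:  x_4 = 1351·9863382151+432·65·474552195 = 26650854921601,  y_4 = 1351·474552195+65·9863382151 = 1282239855260
k=5:  x_5 = 1351·26650854921601+432·65·1282239855260 = 72010600134783751,  y_5 = 1351·1282239855260+65·26650854921601 = 3464611614360325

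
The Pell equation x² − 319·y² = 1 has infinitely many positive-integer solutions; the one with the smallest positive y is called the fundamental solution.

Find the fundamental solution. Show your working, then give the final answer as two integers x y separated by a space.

√319 = [17; 1,6,5,1,4,…,6,1,34, …], period ℓ=14 (even) → k=13
i=0: a=17 ⇒ p=17, q=1
…
i=3: a=5 ⇒ p=643, q=36
…
i=8: a=3 ⇒ p=58797, q=3292
…
i=12: a=6 ⇒ p=11102899, q=621643
i=13: a=1 ⇒ p=12901780, q=722361
→ (12901780, 722361).  Check: 12901780²=166455927168400, 319·722361²=166455927168399, difference 1.

12901780 722361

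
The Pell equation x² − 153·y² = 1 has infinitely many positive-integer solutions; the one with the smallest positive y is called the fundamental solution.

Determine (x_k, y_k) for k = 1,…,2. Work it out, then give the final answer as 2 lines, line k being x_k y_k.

d=153: √d = [12; 2,1,2,2,2,1,2,24] (ℓ=8, even), read p_7/q_7
step 0: (12, 1)  from 12·(1,0) + (0,1)
…
step 6: (804, 65)  from 1·(569,46) + (235,19)
step 7: (2177, 176)  from 2·(804,65) + (569,46)
→ (2177, 176).  Check: 2177²=4739329, 153·176²=4739328, difference 1.
n=2: (2177,176)∘(2177,176) = (2177·2177+153·176·176, 2177·176+176·2177) = (9478657,766304)

2177 176
9478657 766304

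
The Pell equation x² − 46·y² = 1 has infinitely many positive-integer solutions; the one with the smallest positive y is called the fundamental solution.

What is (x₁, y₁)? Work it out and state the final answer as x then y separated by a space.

√46 = [6; 1,3,1,1,2,6,2,1,1,3,1,12, …], period ℓ=12 (even) → k=11
step 0: (6, 1)  from 6·(1,0) + (0,1)
step 1: (7, 1)  from 1·(6,1) + (1,0)
step 2: (27, 4)  from 3·(7,1) + (6,1)
…
step 4: (61, 9)  from 1·(34,5) + (27,4)
step 5: (156, 23)  from 2·(61,9) + (34,5)
step 6: (997, 147)  from 6·(156,23) + (61,9)
step 7: (2150, 317)  from 2·(997,147) + (156,23)
step 8: (3147, 464)  from 1·(2150,317) + (997,147)
step 9: (5297, 781)  from 1·(3147,464) + (2150,317)
step 10: (19038, 2807)  from 3·(5297,781) + (3147,464)
step 11: (24335, 3588)  from 1·(19038,2807) + (5297,781)
fundamental: x₁=24335, y₁=3588  (since 592192225 − 46·12873744 = 1)

24335 3588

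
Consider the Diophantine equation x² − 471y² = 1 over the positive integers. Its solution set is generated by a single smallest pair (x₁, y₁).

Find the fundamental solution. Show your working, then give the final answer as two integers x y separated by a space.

[21; 1,2,2,1,3,…,2,1,42] for √471; ℓ=14 ⇒ convergent index 13
a_0=21:  p_0=21·1+0=21,  q_0=21·0+1=1
a_1=1:  p_1=1·21+1=22,  q_1=1·1+0=1
…
a_9=3:  p_9=3·198665+48809=644804,  q_9=3·9154+2249=29711
…
a_11=2:  p_11=2·843469+644804=2331742,  q_11=2·38865+29711=107441
a_12=2:  p_12=2·2331742+843469=5506953,  q_12=2·107441+38865=253747
a_13=1:  p_13=1·5506953+2331742=7838695,  q_13=1·253747+107441=361188
fundamental: x₁=7838695, y₁=361188  (since 61445139303025 − 471·130456771344 = 1)

7838695 361188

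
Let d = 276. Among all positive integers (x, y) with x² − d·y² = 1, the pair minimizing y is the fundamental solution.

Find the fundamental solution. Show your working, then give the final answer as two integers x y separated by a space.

7775 468

√276 → a₀=16, period (1,1,1,1,2,2,2,1,1,1,1,32); ℓ=12 even so k=11
a_0=16:  p_0=16·1+0=16,  q_0=16·0+1=1
a_1=1:  p_1=1·16+1=17,  q_1=1·1+0=1
…
a_3=1:  p_3=1·33+17=50,  q_3=1·2+1=3
a_4=1:  p_4=1·50+33=83,  q_4=1·3+2=5
…
a_9=1:  p_9=1·1761+1246=3007,  q_9=1·106+75=181
a_10=1:  p_10=1·3007+1761=4768,  q_10=1·181+106=287
a_11=1:  p_11=1·4768+3007=7775,  q_11=1·287+181=468
→ (7775, 468).  Check: 7775²=60450625, 276·468²=60450624, difference 1.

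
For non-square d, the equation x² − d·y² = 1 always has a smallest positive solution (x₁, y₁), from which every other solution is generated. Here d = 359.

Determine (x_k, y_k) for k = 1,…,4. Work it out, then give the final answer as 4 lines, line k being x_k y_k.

360 19
259199 13680
186622920 9849581
134368243201 7091684640

√359 → a₀=18, period (1,17,1,36); ℓ=4 even so k=3
a_0=18:  p_0=18·1+0=18,  q_0=18·0+1=1
…
a_2=17:  p_2=17·19+18=341,  q_2=17·1+1=18
a_3=1:  p_3=1·341+19=360,  q_3=1·18+1=19
→ (360, 19).  Check: 360²=129600, 359·19²=129599, difference 1.
(360+19√359)^2 = 259199 + 13680√359
(360+19√359)^3 = 186622920 + 9849581√359
(360+19√359)^4 = 134368243201 + 7091684640√359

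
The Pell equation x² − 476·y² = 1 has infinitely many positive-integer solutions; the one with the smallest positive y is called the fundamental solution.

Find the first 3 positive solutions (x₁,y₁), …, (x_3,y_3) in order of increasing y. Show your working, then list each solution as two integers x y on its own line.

28799 1320
1658764801 76029360
95541534979199 4379139075960

[21; 1,4,2,10,2,4,1,42] for √476; ℓ=8 ⇒ convergent index 7
step 0: (21, 1)  from 21·(1,0) + (0,1)
step 1: (22, 1)  from 1·(21,1) + (1,0)
step 2: (109, 5)  from 4·(22,1) + (21,1)
step 3: (240, 11)  from 2·(109,5) + (22,1)
step 4: (2509, 115)  from 10·(240,11) + (109,5)
…
step 6: (23541, 1079)  from 4·(5258,241) + (2509,115)
step 7: (28799, 1320)  from 1·(23541,1079) + (5258,241)
→ (28799, 1320).  Check: 28799²=829382401, 476·1320²=829382400, difference 1.
k=2:  x_2 = 28799·28799+476·1320·1320 = 1658764801,  y_2 = 28799·1320+1320·28799 = 76029360
k=3:  x_3 = 28799·1658764801+476·1320·76029360 = 95541534979199,  y_3 = 28799·76029360+1320·1658764801 = 4379139075960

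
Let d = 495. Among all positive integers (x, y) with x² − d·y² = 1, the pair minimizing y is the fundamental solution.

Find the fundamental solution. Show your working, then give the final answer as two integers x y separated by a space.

√495 = [22; 4,44, …], period ℓ=2 (even) → k=1
i=0: a=22 ⇒ p=22, q=1
i=1: a=4 ⇒ p=89, q=4
(x₁, y₁) = (89, 4);  89² − 495·4² = 1 ✓

89 4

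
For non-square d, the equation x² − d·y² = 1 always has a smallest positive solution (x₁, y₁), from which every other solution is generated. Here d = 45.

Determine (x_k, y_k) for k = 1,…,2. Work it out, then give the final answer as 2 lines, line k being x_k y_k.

161 24
51841 7728

√45 = [6; 1,2,2,2,1,12, …], period ℓ=6 (even) → k=5
i=0: a=6 ⇒ p=6, q=1
…
i=2: a=2 ⇒ p=20, q=3
…
i=4: a=2 ⇒ p=114, q=17
i=5: a=1 ⇒ p=161, q=24
(x₁, y₁) = (161, 24);  161² − 45·24² = 1 ✓
n=2: (161,24)∘(161,24) = (161·161+45·24·24, 161·24+24·161) = (51841,7728)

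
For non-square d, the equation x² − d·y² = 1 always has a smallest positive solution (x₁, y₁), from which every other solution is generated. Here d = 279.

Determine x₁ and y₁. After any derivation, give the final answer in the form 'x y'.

1520 91

[16; 1,2,2,1,2,2,1,32] for √279; ℓ=8 ⇒ convergent index 7
step 0: (16, 1)  from 16·(1,0) + (0,1)
…
step 3: (117, 7)  from 2·(50,3) + (17,1)
…
step 6: (1069, 64)  from 2·(451,27) + (167,10)
step 7: (1520, 91)  from 1·(1069,64) + (451,27)
→ (1520, 91).  Check: 1520²=2310400, 279·91²=2310399, difference 1.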